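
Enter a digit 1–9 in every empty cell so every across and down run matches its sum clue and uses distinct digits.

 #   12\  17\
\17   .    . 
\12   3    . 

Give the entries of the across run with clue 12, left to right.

3 9

17 in 2 cells must be {8,9}.
R1C1 = 12 − 3 = 9 completes the 12 down.
R1C2 = 17 − 9 = 8 completes the 17 across.
R2C2 = 12 − 3 = 9 completes the 12 across.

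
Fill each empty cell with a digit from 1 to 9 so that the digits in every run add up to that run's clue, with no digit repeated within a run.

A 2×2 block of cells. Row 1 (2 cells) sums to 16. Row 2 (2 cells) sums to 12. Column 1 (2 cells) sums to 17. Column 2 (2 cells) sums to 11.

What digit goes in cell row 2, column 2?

4

16 in 2 cells must be {7,9}; 17 in 2 cells must be {8,9}.
The 16 across and the 17 down share only 9, so (1,1) = 9.
(1,2) = 16 − 9 = 7 completes the 16 across.
(2,1) = 17 − 9 = 8 completes the 17 down.
(2,2) = 12 − 8 = 4 completes the 12 across.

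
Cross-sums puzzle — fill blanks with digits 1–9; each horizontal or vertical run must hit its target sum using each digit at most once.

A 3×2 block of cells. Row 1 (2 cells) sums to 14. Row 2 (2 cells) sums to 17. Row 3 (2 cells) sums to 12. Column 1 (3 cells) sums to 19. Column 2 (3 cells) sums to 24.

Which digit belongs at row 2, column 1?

17 in 2 cells must be {8,9}; 24 in 3 cells must be {7,8,9}.
Nothing is forced directly, so branch on (1,2), whose candidates are 8 or 9. If (1,2) = 9: that forces (1,1) = 5, (2,1) = 8, after which (2,2) would have to be in {9} for the 17 across but in {7,8} for the 24 down — contradiction. So (1,2) = 8.
(1,1) = 14 − 8 = 6 completes the 14 across.
Given what's placed, (2,2) must be 9 to fit the 17 across and 24 down.
(3,2) = 24 − 17 = 7 completes the 24 down.
(2,1) = 17 − 9 = 8 completes the 17 across.
(3,1) = 12 − 7 = 5 completes the 12 across.

8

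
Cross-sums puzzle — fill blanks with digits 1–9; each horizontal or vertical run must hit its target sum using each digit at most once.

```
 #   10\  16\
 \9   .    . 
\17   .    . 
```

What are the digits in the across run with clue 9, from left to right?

2, 7

17 in 2 cells must be {8,9}; 16 in 2 cells must be {7,9}.
The 9 across and the 16 down share only 7, so R1C2 = 7.
R2C2 = 16 − 7 = 9 completes the 16 down.
R1C1 = 9 − 7 = 2 completes the 9 across.
R2C1 = 17 − 9 = 8 completes the 17 across.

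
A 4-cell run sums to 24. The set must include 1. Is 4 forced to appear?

No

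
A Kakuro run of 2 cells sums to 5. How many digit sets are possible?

2

2 distinct digits from 1–9 sum between 3 and 17.
Enumerating: {1,4}, {2,3}.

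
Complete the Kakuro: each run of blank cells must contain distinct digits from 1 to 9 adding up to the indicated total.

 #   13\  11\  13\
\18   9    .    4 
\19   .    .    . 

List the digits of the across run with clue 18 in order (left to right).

R1C2 = 18 − 13 = 5 completes the 18 across.
R2C1 = 13 − 9 = 4 completes the 13 down.
R2C2 = 11 − 5 = 6 completes the 11 down.
R2C3 = 19 − 10 = 9 completes the 19 across.

9 5 4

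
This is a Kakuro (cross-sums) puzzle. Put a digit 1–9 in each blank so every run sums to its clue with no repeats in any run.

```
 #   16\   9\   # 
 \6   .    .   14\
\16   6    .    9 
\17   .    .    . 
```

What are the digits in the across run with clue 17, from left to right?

9, 3, 5

R2C2 = 16 − 15 = 1 completes the 16 across.
R3C3 = 14 − 9 = 5 completes the 14 down.
Given what's placed, R3C2 must be 3 to fit the 17 across and 9 down.
R1C2 = 9 − 4 = 5 completes the 9 down.
R3C1 = 17 − 8 = 9 completes the 17 across.
R1C1 = 6 − 5 = 1 completes the 6 across.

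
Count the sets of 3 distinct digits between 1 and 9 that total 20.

3 distinct digits from 1–9 sum between 6 and 24.
Enumerating: {3,8,9}, {4,7,9}, {5,6,9}, {5,7,8}.

4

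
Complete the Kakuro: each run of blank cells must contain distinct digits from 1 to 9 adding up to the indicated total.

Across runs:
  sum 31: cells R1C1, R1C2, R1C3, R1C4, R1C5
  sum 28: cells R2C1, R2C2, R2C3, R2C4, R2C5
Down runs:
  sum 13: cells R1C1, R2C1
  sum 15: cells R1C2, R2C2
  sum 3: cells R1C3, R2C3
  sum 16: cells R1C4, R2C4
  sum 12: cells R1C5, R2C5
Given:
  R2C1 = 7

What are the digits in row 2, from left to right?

3 in 2 cells must be {1,2}; 16 in 2 cells must be {7,9}.
R1C1 = 13 − 7 = 6 completes the 13 down.
R1C3 = 1: the only remaining digit allowed by both the 31 across and the 3 down.
R2C3 = 3 − 1 = 2 completes the 3 down.
Given what's placed, R2C4 must be 9 to fit the 28 across and 16 down.
Given what's placed, R2C5 must be 4 to fit the 28 across and 12 down.
R1C4 = 16 − 9 = 7 completes the 16 down.
R1C5 = 12 − 4 = 8 completes the 12 down.
R2C2 = 28 − 22 = 6 completes the 28 across.

7 6 2 9 4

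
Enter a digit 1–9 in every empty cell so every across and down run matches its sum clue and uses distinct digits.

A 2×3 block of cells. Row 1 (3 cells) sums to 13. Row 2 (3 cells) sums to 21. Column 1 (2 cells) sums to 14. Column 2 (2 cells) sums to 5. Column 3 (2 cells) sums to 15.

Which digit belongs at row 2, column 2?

The 21 across and the 5 down share only 4, so (2,2) = 4.
(1,2) = 5 − 4 = 1 completes the 5 down.
Nothing is forced directly, so branch on (2,1), whose candidates are 8 or 9. If (2,1) = 8: then (1,1) would have to be in {3,4,5,7,8,9} for the 13 across but in {6} for the 14 down — contradiction. So (2,1) = 9.
(1,1) = 14 − 9 = 5 completes the 14 down.
(1,3) = 13 − 6 = 7 completes the 13 across.
(2,3) = 21 − 13 = 8 completes the 21 across.

4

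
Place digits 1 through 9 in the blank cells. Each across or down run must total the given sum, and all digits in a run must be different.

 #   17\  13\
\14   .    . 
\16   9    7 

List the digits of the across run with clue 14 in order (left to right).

8, 6

16 in 2 cells must be {7,9}; 17 in 2 cells must be {8,9}.
R1C1 = 17 − 9 = 8 completes the 17 down.
R1C2 = 14 − 8 = 6 completes the 14 across.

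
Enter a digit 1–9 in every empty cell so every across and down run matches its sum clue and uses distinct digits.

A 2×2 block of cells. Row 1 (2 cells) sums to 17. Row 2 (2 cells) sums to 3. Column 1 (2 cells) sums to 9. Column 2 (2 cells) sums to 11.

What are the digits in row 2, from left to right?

17 in 2 cells must be {8,9}; 3 in 2 cells must be {1,2}.
The 17 across and the 9 down share only 8, so (1,1) = 8.
(1,2) = 17 − 8 = 9 completes the 17 across.
(2,1) = 9 − 8 = 1 completes the 9 down.
(2,2) = 3 − 1 = 2 completes the 3 across.

1 2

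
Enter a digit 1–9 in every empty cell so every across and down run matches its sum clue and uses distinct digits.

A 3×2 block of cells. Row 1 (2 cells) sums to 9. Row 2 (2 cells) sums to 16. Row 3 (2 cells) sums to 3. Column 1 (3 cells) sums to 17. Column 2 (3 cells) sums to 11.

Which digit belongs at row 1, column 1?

6

16 in 2 cells must be {7,9}; 3 in 2 cells must be {1,2}.
The 16 across and the 11 down share only 7, so (2,2) = 7.
Given what's placed, (3,2) must be 1 to fit the 3 across and 11 down.
(1,2) = 11 − 8 = 3 completes the 11 down.
(2,1) = 16 − 7 = 9 completes the 16 across.
(3,1) = 3 − 1 = 2 completes the 3 across.
(1,1) = 9 − 3 = 6 completes the 9 across.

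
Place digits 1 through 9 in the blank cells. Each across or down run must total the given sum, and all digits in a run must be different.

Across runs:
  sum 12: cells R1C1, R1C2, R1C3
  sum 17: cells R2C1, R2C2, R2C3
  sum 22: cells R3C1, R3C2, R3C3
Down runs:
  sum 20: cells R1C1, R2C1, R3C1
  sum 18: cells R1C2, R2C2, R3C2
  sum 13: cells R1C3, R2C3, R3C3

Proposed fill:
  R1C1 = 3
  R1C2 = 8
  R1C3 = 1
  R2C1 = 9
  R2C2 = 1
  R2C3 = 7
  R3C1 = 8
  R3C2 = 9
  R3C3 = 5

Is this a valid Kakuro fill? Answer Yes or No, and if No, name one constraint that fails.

Across: 3+8+1=12; 9+1+7=17; 8+9+5=22. Down: 3+9+8=20; 8+1+9=18; 1+7+5=13. No digit repeats within any run.

Yes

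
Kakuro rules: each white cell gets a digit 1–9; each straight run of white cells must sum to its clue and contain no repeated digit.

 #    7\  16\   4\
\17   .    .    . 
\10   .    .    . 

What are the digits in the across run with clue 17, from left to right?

16 in 2 cells must be {7,9}; 4 in 2 cells must be {1,3}.
The 10 across and the 16 down share only 7, so R2C2 = 7.
Given what's placed, R2C3 must be 1 to fit the 10 across and 4 down.
R1C2 = 16 − 7 = 9 completes the 16 down.
R1C3 = 4 − 1 = 3 completes the 4 down.
R2C1 = 10 − 8 = 2 completes the 10 across.
R1C1 = 17 − 12 = 5 completes the 17 across.

5, 9, 3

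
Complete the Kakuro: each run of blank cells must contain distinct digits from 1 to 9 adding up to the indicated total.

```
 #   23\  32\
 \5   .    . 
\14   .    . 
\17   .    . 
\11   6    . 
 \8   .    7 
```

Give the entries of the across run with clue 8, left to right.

17 in 2 cells must be {8,9}.
R4C2 = 11 − 6 = 5 completes the 11 across.
R5C1 = 8 − 7 = 1 completes the 8 across.

1 7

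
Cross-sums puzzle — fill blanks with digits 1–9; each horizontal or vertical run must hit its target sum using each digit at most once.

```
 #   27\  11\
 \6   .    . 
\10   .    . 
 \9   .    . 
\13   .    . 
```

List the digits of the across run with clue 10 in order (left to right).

11 in 4 cells must be {1,2,3,5}.
Only 5 fits R4C2 under both its across sum 13 and down sum 11.
R4C1 = 13 − 5 = 8 completes the 13 across.
Given what's placed, R1C1 must be 4 to fit the 6 across and 27 down.
R1C2 = 6 − 4 = 2 completes the 6 across.
R3C1 = 6: the only remaining digit allowed by both the 9 across and the 27 down.
R3C2 = 9 − 6 = 3 completes the 9 across.
R2C1 = 27 − 18 = 9 completes the 27 down.
R2C2 = 10 − 9 = 1 completes the 10 across.

9 1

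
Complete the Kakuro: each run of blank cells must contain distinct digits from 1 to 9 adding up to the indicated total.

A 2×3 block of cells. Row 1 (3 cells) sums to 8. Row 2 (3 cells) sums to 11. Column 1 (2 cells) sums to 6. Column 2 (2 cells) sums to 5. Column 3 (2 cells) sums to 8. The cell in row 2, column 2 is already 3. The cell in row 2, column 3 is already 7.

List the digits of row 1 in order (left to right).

(1,2) = 5 − 3 = 2 completes the 5 down.
(1,3) = 8 − 7 = 1 completes the 8 down.
(2,1) = 11 − 10 = 1 completes the 11 across.
(1,1) = 8 − 3 = 5 completes the 8 across.

5, 2, 1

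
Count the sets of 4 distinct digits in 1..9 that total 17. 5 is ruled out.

4 distinct digits from 1–9 sum between 10 and 30.
Dropping sets that contain 5.
Enumerating: {1,2,6,8}, {1,3,4,9}, {1,3,6,7}, {2,3,4,8}.

4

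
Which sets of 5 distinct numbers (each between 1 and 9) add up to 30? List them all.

{1,5,7,8,9}; {2,4,7,8,9}; {2,5,6,8,9}; {3,4,6,8,9}; {3,5,6,7,9}; {4,5,6,7,8}

5 distinct digits from 1–9 sum between 15 and 35.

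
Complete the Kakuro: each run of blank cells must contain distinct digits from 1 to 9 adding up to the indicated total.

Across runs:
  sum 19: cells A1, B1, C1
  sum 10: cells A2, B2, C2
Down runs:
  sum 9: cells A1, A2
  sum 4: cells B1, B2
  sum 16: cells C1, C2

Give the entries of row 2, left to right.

2, 1, 7

4 in 2 cells must be {1,3}; 16 in 2 cells must be {7,9}.
The 19 across and the 4 down share only 3, so B1 = 3.
B2 = 4 − 3 = 1 completes the 4 down.
Given what's placed, C2 must be 7 to fit the 10 across and 16 down.
A1 = 7: the only remaining digit allowed by both the 19 across and the 9 down.
C1 = 19 − 10 = 9 completes the 19 across.
A2 = 10 − 8 = 2 completes the 10 across.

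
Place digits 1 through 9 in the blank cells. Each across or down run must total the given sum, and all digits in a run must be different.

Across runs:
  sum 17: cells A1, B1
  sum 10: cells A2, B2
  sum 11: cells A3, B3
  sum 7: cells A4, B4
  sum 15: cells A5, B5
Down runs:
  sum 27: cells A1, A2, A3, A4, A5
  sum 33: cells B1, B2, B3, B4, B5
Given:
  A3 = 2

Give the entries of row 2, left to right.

17 in 2 cells must be {8,9}.
B3 = 11 − 2 = 9 completes the 11 across.
B1 = 8: the only remaining digit allowed by both the 17 across and the 33 down.
A1 = 17 − 8 = 9 completes the 17 across.
No cell is forced outright now. B5 can only be 6 or 7 (the digits allowed by both its 15 across and its 33 down). If B5 = 6: that forces B4 = 3, after which A5 would have to be in {9} for the 15 across but in {1,3,4,5,6,7,8} for the 27 down — contradiction. So B5 = 7.
A5 = 15 − 7 = 8 completes the 15 across.
No cell is forced outright now. A2 can only be 1 or 3 or 7 (the digits allowed by both its 10 across and its 27 down). If A2 = 1: then B2 would have to be in {9} for the 10 across but in {3,4,5,6} for the 33 down — contradiction. If A2 = 3: then B2 would have to be in {7} for the 10 across but in {3,4,5,6} for the 33 down — contradiction. So A2 = 7.
B2 = 10 − 7 = 3 completes the 10 across.

7 3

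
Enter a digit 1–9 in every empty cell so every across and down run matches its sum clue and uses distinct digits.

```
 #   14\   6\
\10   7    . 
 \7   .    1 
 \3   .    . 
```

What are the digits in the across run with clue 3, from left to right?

3 in 2 cells must be {1,2}; 6 in 3 cells must be {1,2,3}.
R1C2 = 10 − 7 = 3 completes the 10 across.
R2C1 = 7 − 1 = 6 completes the 7 across.
R3C1 = 14 − 13 = 1 completes the 14 down.
R3C2 = 3 − 1 = 2 completes the 3 across.

1, 2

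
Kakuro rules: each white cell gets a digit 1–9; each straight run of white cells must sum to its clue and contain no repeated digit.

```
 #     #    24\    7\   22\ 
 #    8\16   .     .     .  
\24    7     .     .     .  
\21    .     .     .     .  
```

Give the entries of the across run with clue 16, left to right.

8, 1, 7

24 in 3 cells must be {7,8,9}; 7 in 3 cells must be {1,2,4}.
R3C1 = 8 − 7 = 1 completes the 8 down.
R3C3 = 4: the only remaining digit allowed by both the 21 across and the 7 down.
R2C3 = 2: the only remaining digit allowed by both the 24 across and the 7 down.
R1C3 = 7 − 6 = 1 completes the 7 down.
R2C2 = 9: the only remaining digit allowed by both the 24 across and the 24 down.
R2C4 = 24 − 18 = 6 completes the 24 across.
Given what's placed, R3C2 must be 7 to fit the 21 across and 24 down.
R3C4 = 21 − 12 = 9 completes the 21 across.
R1C2 = 24 − 16 = 8 completes the 24 down.
R1C4 = 16 − 9 = 7 completes the 16 across.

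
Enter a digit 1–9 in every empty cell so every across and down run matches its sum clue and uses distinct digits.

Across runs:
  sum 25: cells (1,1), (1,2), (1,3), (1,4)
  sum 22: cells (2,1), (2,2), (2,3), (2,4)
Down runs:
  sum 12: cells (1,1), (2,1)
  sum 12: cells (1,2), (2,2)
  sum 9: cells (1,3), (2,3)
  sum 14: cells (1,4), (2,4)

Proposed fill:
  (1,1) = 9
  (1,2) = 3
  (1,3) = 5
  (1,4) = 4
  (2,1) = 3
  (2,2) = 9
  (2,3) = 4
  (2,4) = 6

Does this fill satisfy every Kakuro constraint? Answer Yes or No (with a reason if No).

No — the down run (1,4)–(2,4) sums to 10, not 14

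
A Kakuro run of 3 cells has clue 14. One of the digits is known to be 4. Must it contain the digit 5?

No

Counterexample: {1,4,9} sums to 14 under that restriction without using 5.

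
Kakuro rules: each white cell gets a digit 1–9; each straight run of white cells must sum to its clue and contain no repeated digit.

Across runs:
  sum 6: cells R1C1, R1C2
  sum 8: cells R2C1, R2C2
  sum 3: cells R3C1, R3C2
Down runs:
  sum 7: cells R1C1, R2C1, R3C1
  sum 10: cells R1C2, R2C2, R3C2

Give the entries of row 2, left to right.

1 7

3 in 2 cells must be {1,2}; 7 in 3 cells must be {1,2,4}.
Nothing is forced directly, so branch on R2C1, whose candidates are 1 or 2. If R2C1 = 2: that forces R2C2 = 6, R3C1 = 1, after which R3C2 would have to be in {2} for the 3 across but in {1,3} for the 10 down — contradiction. So R2C1 = 1.
R2C2 = 8 − 1 = 7 completes the 8 across.
Given what's placed, R3C1 must be 2 to fit the 3 across and 7 down.
R3C2 = 3 − 2 = 1 completes the 3 across.
R1C1 = 7 − 3 = 4 completes the 7 down.
R1C2 = 6 − 4 = 2 completes the 6 across.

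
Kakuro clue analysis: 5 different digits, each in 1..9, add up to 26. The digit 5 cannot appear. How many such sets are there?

5

5 distinct digits from 1–9 sum between 15 and 35.
Dropping sets that contain 5.
Enumerating: {1,2,6,8,9}, {1,3,6,7,9}, {1,4,6,7,8}, {2,3,4,8,9}, {2,3,6,7,8}.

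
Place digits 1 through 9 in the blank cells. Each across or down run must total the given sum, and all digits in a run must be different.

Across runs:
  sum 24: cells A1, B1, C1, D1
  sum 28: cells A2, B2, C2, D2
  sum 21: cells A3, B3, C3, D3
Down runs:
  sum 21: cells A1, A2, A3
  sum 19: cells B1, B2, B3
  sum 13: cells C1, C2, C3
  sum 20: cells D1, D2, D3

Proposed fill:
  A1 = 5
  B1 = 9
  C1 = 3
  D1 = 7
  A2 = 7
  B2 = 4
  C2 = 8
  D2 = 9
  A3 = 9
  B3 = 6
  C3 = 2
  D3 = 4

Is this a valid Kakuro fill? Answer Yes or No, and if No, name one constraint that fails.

Across: 5+9+3+7=24; 7+4+8+9=28; 9+6+2+4=21. Down: 5+7+9=21; 9+4+6=19; 3+8+2=13; 7+9+4=20. No digit repeats within any run.

Yes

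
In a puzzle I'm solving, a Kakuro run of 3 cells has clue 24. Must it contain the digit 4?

No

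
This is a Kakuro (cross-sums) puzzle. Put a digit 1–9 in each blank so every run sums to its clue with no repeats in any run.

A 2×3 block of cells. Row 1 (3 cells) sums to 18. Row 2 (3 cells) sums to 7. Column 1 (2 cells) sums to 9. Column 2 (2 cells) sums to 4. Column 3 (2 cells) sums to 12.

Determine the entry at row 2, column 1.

2

7 in 3 cells must be {1,2,4}; 4 in 2 cells must be {1,3}.
The 7 across and the 4 down share only 1, so (2,2) = 1.
Given what's placed, (2,3) must be 4 to fit the 7 across and 12 down.
(1,2) = 4 − 1 = 3 completes the 4 down.
(1,3) = 12 − 4 = 8 completes the 12 down.
(2,1) = 7 − 5 = 2 completes the 7 across.
(1,1) = 18 − 11 = 7 completes the 18 across.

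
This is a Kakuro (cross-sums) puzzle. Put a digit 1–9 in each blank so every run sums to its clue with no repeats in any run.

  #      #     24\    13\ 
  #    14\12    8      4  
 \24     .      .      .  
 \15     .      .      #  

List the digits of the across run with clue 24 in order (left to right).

8, 7, 9

24 in 3 cells must be {7,8,9}.
R2C3 = 13 − 4 = 9 completes the 13 down.
Given what's placed, R2C1 must be 8 to fit the 24 across and 14 down.
R2C2 = 24 − 17 = 7 completes the 24 across.
R3C1 = 14 − 8 = 6 completes the 14 down.
R3C2 = 15 − 6 = 9 completes the 15 across.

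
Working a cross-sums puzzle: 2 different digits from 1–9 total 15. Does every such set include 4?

Counterexample: {6,9} sums to 15 without using 4.

No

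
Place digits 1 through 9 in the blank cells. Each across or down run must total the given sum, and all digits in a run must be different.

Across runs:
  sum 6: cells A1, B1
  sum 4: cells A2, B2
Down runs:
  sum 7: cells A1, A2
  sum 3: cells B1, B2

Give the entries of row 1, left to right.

4 2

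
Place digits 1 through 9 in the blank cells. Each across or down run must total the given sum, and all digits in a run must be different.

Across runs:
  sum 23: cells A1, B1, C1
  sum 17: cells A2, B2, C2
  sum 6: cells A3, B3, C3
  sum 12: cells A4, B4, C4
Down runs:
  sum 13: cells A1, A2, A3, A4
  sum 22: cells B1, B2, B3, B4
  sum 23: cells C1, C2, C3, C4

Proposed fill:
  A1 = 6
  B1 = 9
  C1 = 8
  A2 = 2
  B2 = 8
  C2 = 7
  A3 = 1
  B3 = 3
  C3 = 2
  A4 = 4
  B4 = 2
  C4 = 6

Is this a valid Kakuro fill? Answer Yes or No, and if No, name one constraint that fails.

Across: 6+9+8=23; 2+8+7=17; 1+3+2=6; 4+2+6=12. Down: 6+2+1+4=13; 9+8+3+2=22; 8+7+2+6=23. No digit repeats within any run.

Yes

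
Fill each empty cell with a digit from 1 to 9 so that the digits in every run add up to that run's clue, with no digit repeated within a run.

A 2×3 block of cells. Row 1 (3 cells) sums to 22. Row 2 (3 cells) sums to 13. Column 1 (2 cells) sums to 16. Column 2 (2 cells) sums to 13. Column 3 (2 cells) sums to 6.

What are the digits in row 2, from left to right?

16 in 2 cells must be {7,9}.
The 22 across and the 6 down share only 5, so (1,3) = 5.
(2,3) = 6 − 5 = 1 completes the 6 down.
Given what's placed, (1,1) must be 9 to fit the 22 across and 16 down.
(1,2) = 22 − 14 = 8 completes the 22 across.
(2,1) = 16 − 9 = 7 completes the 16 down.
(2,2) = 13 − 8 = 5 completes the 13 across.

7, 5, 1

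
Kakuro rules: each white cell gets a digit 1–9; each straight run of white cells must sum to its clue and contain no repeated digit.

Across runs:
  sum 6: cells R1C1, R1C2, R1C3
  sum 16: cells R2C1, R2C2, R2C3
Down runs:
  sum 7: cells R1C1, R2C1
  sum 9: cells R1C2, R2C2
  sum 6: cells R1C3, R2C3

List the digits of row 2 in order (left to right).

6 in 3 cells must be {1,2,3}.
Nothing is forced directly, so branch on R1C1, whose candidates are 1 or 2 or 3. If R1C1 = 1: that forces R1C3 = 2, R2C1 = 6, after which R2C3 would have to be in {1,2,3,7,8,9} for the 16 across but in {4} for the 6 down — contradiction. If R1C1 = 2: that forces R1C3 = 1, R2C1 = 5, after which R2C3 would have to be in {2,3,4,7,8,9} for the 16 across but in {5} for the 6 down — contradiction. So R1C1 = 3.
R2C1 = 7 − 3 = 4 completes the 7 down.
Given what's placed, R2C3 must be 5 to fit the 16 across and 6 down.
R1C3 = 6 − 5 = 1 completes the 6 down.
R2C2 = 16 − 9 = 7 completes the 16 across.
R1C2 = 6 − 4 = 2 completes the 6 across.

4 7 5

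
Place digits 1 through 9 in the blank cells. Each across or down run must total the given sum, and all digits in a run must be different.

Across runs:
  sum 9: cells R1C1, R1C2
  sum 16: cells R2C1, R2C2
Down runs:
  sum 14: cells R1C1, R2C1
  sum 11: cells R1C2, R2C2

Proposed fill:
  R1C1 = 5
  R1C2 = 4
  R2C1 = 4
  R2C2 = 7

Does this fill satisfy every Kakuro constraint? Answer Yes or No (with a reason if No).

No — the across run R2C1–R2C2 sums to 11, not 16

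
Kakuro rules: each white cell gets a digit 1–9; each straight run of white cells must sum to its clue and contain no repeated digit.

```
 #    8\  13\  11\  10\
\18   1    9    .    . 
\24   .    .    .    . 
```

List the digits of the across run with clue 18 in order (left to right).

1, 9, 6, 2

R2C1 = 8 − 1 = 7 completes the 8 down.
R2C2 = 13 − 9 = 4 completes the 13 down.
R2C4 = 8: the only remaining digit allowed by both the 24 across and the 10 down.
R1C4 = 10 − 8 = 2 completes the 10 down.
R2C3 = 24 − 19 = 5 completes the 24 across.
R1C3 = 18 − 12 = 6 completes the 18 across.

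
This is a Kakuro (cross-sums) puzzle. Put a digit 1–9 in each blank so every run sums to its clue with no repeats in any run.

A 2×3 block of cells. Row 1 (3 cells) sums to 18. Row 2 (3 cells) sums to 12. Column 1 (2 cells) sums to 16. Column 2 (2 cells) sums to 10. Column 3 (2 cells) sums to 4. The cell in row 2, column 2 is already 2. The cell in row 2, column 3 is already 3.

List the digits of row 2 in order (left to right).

7, 2, 3

16 in 2 cells must be {7,9}; 4 in 2 cells must be {1,3}.
(1,2) = 10 − 2 = 8 completes the 10 down.
(1,3) = 4 − 3 = 1 completes the 4 down.
(2,1) = 12 − 5 = 7 completes the 12 across.
(1,1) = 18 − 9 = 9 completes the 18 across.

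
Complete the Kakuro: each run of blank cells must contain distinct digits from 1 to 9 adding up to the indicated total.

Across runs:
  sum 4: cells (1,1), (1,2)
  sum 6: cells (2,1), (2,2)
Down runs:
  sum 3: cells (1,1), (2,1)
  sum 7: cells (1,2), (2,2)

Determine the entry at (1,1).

4 in 2 cells must be {1,3}; 3 in 2 cells must be {1,2}.
The 4 across and the 3 down share only 1, so (1,1) = 1.
(1,2) = 4 − 1 = 3 completes the 4 across.
(2,1) = 3 − 1 = 2 completes the 3 down.
(2,2) = 6 − 2 = 4 completes the 6 across.

1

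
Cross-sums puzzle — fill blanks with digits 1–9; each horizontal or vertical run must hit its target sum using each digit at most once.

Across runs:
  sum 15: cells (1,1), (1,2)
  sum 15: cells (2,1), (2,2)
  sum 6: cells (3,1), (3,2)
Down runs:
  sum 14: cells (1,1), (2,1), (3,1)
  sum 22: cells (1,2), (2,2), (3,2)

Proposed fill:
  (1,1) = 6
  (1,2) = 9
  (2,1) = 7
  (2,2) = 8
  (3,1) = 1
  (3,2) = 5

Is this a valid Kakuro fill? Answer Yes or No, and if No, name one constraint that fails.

Across: 6+9=15; 7+8=15; 1+5=6. Down: 6+7+1=14; 9+8+5=22. No digit repeats within any run.

Yes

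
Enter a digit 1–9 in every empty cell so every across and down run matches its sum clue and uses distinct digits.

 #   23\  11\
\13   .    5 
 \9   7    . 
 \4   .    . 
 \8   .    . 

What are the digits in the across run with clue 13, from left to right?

8, 5

4 in 2 cells must be {1,3}; 11 in 4 cells must be {1,2,3,5}.
R1C1 = 13 − 5 = 8 completes the 13 across.
R2C2 = 9 − 7 = 2 completes the 9 across.
Given what's placed, R3C1 must be 3 to fit the 4 across and 23 down.
R3C2 = 4 − 3 = 1 completes the 4 across.
R4C1 = 23 − 18 = 5 completes the 23 down.
R4C2 = 8 − 5 = 3 completes the 8 across.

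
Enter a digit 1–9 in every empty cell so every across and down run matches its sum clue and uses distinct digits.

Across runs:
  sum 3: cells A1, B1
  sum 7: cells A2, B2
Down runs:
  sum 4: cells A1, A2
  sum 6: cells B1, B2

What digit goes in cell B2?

4

3 in 2 cells must be {1,2}; 4 in 2 cells must be {1,3}.
The 3 across and the 4 down share only 1, so A1 = 1.
B1 = 3 − 1 = 2 completes the 3 across.
A2 = 4 − 1 = 3 completes the 4 down.
B2 = 7 − 3 = 4 completes the 7 across.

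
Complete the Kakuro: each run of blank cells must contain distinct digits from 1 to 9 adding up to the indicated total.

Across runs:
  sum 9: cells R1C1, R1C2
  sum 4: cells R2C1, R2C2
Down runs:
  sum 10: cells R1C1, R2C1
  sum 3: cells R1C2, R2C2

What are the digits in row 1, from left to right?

7 2

4 in 2 cells must be {1,3}; 3 in 2 cells must be {1,2}.
The 4 across and the 3 down share only 1, so R2C2 = 1.
R1C2 = 3 − 1 = 2 completes the 3 down.
R2C1 = 4 − 1 = 3 completes the 4 across.
R1C1 = 9 − 2 = 7 completes the 9 across.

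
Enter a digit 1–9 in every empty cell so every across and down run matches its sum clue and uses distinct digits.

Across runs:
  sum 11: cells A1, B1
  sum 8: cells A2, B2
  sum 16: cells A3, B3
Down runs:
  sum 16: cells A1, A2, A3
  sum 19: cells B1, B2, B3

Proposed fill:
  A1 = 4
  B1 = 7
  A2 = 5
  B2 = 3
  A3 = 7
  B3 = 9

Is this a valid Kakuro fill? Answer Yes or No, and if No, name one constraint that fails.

Across: 4+7=11; 5+3=8; 7+9=16. Down: 4+5+7=16; 7+3+9=19. No digit repeats within any run.

Yes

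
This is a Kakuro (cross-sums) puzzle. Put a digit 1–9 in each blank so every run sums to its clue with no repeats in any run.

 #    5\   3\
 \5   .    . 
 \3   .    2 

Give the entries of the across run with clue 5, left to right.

3 in 2 cells must be {1,2}.
R1C2 = 3 − 2 = 1 completes the 3 down.
R2C1 = 3 − 2 = 1 completes the 3 across.
R1C1 = 5 − 1 = 4 completes the 5 across.

4 1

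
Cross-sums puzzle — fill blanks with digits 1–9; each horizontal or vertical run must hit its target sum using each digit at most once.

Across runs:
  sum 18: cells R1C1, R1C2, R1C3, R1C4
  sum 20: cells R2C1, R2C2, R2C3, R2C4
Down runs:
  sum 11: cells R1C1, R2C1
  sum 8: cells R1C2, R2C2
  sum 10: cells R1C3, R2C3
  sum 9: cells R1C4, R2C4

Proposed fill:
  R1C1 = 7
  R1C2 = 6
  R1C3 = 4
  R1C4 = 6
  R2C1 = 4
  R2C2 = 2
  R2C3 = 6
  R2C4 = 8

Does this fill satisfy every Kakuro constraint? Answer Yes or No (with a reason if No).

No — the across run R1C1–R1C4 sums to 23, not 18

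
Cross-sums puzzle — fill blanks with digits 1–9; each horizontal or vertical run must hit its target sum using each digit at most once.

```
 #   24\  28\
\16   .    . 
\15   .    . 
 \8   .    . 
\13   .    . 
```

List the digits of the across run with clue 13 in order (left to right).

16 in 2 cells must be {7,9}.
Nothing is forced directly, so branch on R1C1, whose candidates are 7 or 9. If R1C1 = 9: that forces R1C2 = 7, after which R3C2 would have to be in {1,2,3,5,6,7} for the 8 across but in {4,8,9} for the 28 down — contradiction. So R1C1 = 7.
R1C2 = 16 − 7 = 9 completes the 16 across.
Nothing is forced directly, so branch on R2C1, whose candidates are 6 or 8 or 9. If R2C1 = 6: then R2C2 would have to be in {9} for the 15 across but in {4,5,6,7,8} for the 28 down — contradiction. If R2C1 = 8: that forces R2C2 = 7, after which R3C2 would have to be in {1,2,3,5,6,7} for the 8 across but in {4,8} for the 28 down — contradiction. So R2C1 = 9.
R2C2 = 15 − 9 = 6 completes the 15 across.
R3C2 = 5: the only remaining digit allowed by both the 8 across and the 28 down.
R4C2 = 28 − 20 = 8 completes the 28 down.
R3C1 = 8 − 5 = 3 completes the 8 across.
R4C1 = 13 − 8 = 5 completes the 13 across.

5 8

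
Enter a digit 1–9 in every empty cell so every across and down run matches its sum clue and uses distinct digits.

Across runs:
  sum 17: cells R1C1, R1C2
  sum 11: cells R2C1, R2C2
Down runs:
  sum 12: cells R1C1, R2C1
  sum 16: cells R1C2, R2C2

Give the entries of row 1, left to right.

17 in 2 cells must be {8,9}; 16 in 2 cells must be {7,9}.
The 17 across and the 16 down share only 9, so R1C2 = 9.
R2C2 = 16 − 9 = 7 completes the 16 down.
R1C1 = 17 − 9 = 8 completes the 17 across.
R2C1 = 11 − 7 = 4 completes the 11 across.

8 9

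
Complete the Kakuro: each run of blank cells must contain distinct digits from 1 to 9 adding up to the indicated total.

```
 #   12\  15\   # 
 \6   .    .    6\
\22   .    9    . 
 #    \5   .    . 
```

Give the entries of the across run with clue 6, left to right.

R2C3 = 5: the only remaining digit allowed by both the 22 across and the 6 down.
R3C3 = 6 − 5 = 1 completes the 6 down.
R2C1 = 22 − 14 = 8 completes the 22 across.
R3C2 = 5 − 1 = 4 completes the 5 across.
R1C1 = 12 − 8 = 4 completes the 12 down.
R1C2 = 6 − 4 = 2 completes the 6 across.

4, 2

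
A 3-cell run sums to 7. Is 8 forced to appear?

The only way to make 7 from 3 distinct digits is {1,2,4}, which does not contain 8.

No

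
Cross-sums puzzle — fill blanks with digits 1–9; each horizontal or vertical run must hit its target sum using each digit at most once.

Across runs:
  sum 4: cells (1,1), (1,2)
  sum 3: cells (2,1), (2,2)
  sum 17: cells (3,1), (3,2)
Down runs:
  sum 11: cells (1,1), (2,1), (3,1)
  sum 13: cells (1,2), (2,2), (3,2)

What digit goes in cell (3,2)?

4 in 2 cells must be {1,3}; 3 in 2 cells must be {1,2}; 17 in 2 cells must be {8,9}.
The 17 across and the 11 down share only 8, so (3,1) = 8.
(3,2) = 17 − 8 = 9 completes the 17 across.
Given what's placed, (1,1) must be 1 to fit the 4 across and 11 down.
(1,2) = 4 − 1 = 3 completes the 4 across.
(2,1) = 11 − 9 = 2 completes the 11 down.
(2,2) = 3 − 2 = 1 completes the 3 across.

9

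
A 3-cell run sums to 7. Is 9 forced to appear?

The only way to make 7 from 3 distinct digits is {1,2,4}, which does not contain 9.

No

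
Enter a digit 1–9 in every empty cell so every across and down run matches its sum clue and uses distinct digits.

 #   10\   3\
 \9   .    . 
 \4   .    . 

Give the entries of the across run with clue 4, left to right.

3, 1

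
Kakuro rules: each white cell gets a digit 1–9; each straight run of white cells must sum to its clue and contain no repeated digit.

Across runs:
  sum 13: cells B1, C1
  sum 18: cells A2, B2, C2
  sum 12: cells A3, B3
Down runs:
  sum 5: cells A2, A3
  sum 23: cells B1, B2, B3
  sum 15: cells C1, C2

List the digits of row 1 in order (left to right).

6 7

23 in 3 cells must be {6,8,9}.
Nothing is forced directly, so branch on B3, whose candidates are 8 or 9. If B3 = 9: that forces A3 = 3, A2 = 2, after which B2 would have to be in {7,9} for the 18 across but in {6,8} for the 23 down — contradiction. So B3 = 8.
A3 = 12 − 8 = 4 completes the 12 across.
A2 = 5 − 4 = 1 completes the 5 down.
B2 = 9: the only remaining digit allowed by both the 18 across and the 23 down.
C2 = 18 − 10 = 8 completes the 18 across.
B1 = 23 − 17 = 6 completes the 23 down.
C1 = 13 − 6 = 7 completes the 13 across.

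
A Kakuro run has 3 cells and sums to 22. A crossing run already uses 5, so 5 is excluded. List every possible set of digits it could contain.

{6,7,9}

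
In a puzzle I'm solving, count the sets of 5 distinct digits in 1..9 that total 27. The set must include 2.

5

5 distinct digits from 1–9 sum between 15 and 35.
Keeping only sets containing 2.
Enumerating: {1,2,7,8,9}, {2,3,5,8,9}, {2,3,6,7,9}, {2,4,5,7,9}, {2,4,6,7,8}.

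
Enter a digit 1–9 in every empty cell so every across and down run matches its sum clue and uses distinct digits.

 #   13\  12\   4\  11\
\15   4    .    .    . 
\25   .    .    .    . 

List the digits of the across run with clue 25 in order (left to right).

4 in 2 cells must be {1,3}.
R2C1 = 13 − 4 = 9 completes the 13 down.
No cell is forced outright now. R1C3 can only be 1 or 3 (the digits allowed by both its 15 across and its 4 down). If R1C3 = 3: that forces R1C2 = 7, after which R1C4 would have to be in {1} for the 15 across but in {2,3,4,5,6,7,8,9} for the 11 down — contradiction. So R1C3 = 1.
R2C3 = 4 − 1 = 3 completes the 4 down.
Nothing is forced directly, so branch on R2C2, whose candidates are 5 or 7 or 8. If R2C2 = 7: then R1C2 would have to be in {2,3,7,8} for the 15 across but in {5} for the 12 down — contradiction. If R2C2 = 8: then R1C2 would have to be in {2,3,7,8} for the 15 across but in {4} for the 12 down — contradiction. So R2C2 = 5.
R1C2 = 12 − 5 = 7 completes the 12 down.
R1C4 = 15 − 12 = 3 completes the 15 across.
R2C4 = 25 − 17 = 8 completes the 25 across.

9 5 3 8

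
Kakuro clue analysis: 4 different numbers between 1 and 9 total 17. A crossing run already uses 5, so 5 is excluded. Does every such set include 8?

No

Counterexample: {1,3,4,9} sums to 17 under that restriction without using 8.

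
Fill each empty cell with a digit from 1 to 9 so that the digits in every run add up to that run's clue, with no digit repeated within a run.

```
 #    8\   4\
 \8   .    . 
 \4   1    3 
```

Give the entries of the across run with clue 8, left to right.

7, 1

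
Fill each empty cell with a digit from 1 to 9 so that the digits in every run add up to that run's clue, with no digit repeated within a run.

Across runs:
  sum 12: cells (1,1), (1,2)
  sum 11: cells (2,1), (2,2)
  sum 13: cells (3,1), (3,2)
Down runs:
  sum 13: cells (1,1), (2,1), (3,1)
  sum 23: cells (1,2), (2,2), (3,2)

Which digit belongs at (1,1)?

4

23 in 3 cells must be {6,8,9}.
Nothing is forced directly, so branch on (2,2), whose candidates are 6 or 8 or 9. If (2,2) = 6: that forces (2,1) = 5, (1,1) = 7, after which (1,2) would have to be in {5} for the 12 across but in {8,9} for the 23 down — contradiction. If (2,2) = 8: that forces (1,2) = 9, (2,1) = 3, (3,2) = 6, after which (1,1) would have to be in {3} for the 12 across but in {1,2,4,6,8,9} for the 13 down — contradiction. So (2,2) = 9.
Given what's placed, (1,2) must be 8 to fit the 12 across and 23 down.
(2,1) = 11 − 9 = 2 completes the 11 across.
(3,2) = 23 − 17 = 6 completes the 23 down.
(1,1) = 12 − 8 = 4 completes the 12 across.
(3,1) = 13 − 6 = 7 completes the 13 across.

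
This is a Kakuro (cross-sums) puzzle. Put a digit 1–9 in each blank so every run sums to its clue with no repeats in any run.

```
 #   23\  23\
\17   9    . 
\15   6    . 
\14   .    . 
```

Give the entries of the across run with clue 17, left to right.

9, 8

17 in 2 cells must be {8,9}; 23 in 3 cells must be {6,8,9}.
R1C2 = 17 − 9 = 8 completes the 17 across.
R2C2 = 15 − 6 = 9 completes the 15 across.
R3C1 = 23 − 15 = 8 completes the 23 down.
R3C2 = 14 − 8 = 6 completes the 14 across.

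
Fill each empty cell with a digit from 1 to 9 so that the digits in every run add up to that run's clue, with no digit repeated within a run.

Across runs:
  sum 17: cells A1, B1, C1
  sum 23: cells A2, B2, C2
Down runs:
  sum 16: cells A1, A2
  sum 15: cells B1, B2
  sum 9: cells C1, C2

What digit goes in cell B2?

6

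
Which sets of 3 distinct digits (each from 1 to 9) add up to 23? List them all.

3 distinct digits from 1–9 sum between 6 and 24.
Only one set works: {6,8,9}.

{6,8,9}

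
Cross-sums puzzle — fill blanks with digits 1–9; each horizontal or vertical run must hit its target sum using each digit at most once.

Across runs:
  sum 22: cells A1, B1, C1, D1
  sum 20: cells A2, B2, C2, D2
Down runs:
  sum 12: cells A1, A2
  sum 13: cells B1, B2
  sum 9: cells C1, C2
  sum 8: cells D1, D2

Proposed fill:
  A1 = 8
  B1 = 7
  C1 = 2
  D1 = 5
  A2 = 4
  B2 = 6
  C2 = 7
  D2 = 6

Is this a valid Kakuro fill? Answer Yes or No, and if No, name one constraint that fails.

No — the across run A2–D2 sums to 23, not 20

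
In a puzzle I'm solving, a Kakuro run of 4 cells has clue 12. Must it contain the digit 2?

Yes

Every partition of 12 into 4 distinct digits includes 2: {1,2,3,6}, {1,2,4,5}.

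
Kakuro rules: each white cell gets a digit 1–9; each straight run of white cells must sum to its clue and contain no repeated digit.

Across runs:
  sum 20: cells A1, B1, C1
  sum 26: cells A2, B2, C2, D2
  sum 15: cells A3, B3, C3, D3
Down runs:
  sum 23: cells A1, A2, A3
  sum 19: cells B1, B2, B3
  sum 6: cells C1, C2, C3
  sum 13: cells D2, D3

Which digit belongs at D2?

23 in 3 cells must be {6,8,9}; 6 in 3 cells must be {1,2,3}.
C1 = 3: only digit in both the 20-across and 6-down candidate sets.
Given what's placed, C2 must be 2 to fit the 26 across and 6 down.
C3 = 6 − 5 = 1 completes the 6 down.
No cell is forced outright now. A1 can only be 8 or 9 (the digits allowed by both its 20 across and its 23 down). If A1 = 9: that forces B1 = 8, A2 = 8, A3 = 6, B3 = 5, after which D3 would have to be in {3} for the 15 across but in {4,5,6,7,8,9} for the 13 down — contradiction. So A1 = 8.
B1 = 20 − 11 = 9 completes the 20 across.
Given what's placed, A2 must be 9 to fit the 26 across and 23 down.
A3 = 23 − 17 = 6 completes the 23 down.
Given what's placed, B3 must be 3 to fit the 15 across and 19 down.
D3 = 15 − 10 = 5 completes the 15 across.
B2 = 19 − 12 = 7 completes the 19 down.
D2 = 26 − 18 = 8 completes the 26 across.

8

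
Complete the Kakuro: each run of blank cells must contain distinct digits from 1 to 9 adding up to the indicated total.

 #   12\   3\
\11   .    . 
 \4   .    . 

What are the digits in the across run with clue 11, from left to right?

9, 2

4 in 2 cells must be {1,3}; 3 in 2 cells must be {1,2}.
The 11 across and the 3 down share only 2, so R1C2 = 2.
The 4 across and the 12 down share only 3, so R2C1 = 3.
R2C2 = 4 − 3 = 1 completes the 4 across.
R1C1 = 11 − 2 = 9 completes the 11 across.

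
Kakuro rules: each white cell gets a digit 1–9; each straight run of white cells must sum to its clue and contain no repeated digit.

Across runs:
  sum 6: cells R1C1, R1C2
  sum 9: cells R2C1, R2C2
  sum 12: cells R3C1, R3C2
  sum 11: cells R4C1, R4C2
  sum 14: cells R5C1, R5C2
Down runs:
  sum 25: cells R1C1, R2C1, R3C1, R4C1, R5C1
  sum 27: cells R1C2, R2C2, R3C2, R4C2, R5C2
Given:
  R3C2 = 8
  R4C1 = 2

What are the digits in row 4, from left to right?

2 9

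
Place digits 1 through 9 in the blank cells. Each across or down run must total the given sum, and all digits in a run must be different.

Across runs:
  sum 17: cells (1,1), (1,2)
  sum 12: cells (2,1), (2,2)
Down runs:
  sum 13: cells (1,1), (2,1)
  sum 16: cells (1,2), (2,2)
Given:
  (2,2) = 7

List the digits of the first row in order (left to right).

8 9

17 in 2 cells must be {8,9}; 16 in 2 cells must be {7,9}.
(1,2) = 16 − 7 = 9 completes the 16 down.
(2,1) = 12 − 7 = 5 completes the 12 across.
(1,1) = 17 − 9 = 8 completes the 17 across.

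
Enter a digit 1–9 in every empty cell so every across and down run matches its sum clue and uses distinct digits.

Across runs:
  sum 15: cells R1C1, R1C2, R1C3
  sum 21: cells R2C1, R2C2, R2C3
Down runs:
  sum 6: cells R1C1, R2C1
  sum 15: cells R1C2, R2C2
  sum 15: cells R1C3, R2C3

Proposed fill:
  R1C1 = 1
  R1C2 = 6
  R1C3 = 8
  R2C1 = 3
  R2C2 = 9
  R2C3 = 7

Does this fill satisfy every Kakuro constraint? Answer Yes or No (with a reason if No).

No — the down run R1C1–R2C1 sums to 4, not 6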